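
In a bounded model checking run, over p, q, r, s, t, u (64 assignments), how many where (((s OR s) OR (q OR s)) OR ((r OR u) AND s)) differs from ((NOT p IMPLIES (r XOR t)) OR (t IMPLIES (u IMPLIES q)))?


F1 = (((s OR s) OR (q OR s)) OR ((r OR u) AND s))
F2 = ((NOT p IMPLIES (r XOR t)) OR (t IMPLIES (u IMPLIES q)))
Evaluate both on each of 64 rows (bits = p,q,r,s,t,u):
  row 0 [000000]: F1=0 F2=1 (differ) -> 1
  row 1 [000001]: F1=0 F2=1 (differ) -> 1
  row 2 [000010]: F1=0 F2=1 (differ) -> 1
  row 3 [000011]: F1=0 F2=1 (differ) -> 1
  row 4 [000100]: F1=1 F2=1 -> 0
  (every remaining row is evaluated the same way; all 64 results are listed next)
Full result column, 8 rows per line (p,q,r fixed per line; s,t,u runs 000..111 left to right):
  rows 0-7 [p,q,r=000]: 11110000  (ones: 4)
  rows 8-15 [p,q,r=001]: 11100001  (ones: 4)
  rows 16-23 [p,q,r=010]: 00000000  (ones: 0)
  rows 24-31 [p,q,r=011]: 00000000  (ones: 0)
  rows 32-39 [p,q,r=100]: 11110000  (ones: 4)
  rows 40-47 [p,q,r=101]: 11110000  (ones: 4)
  rows 48-55 [p,q,r=110]: 00000000  (ones: 0)
  rows 56-63 [p,q,r=111]: 00000000  (ones: 0)
Disagreements = 4+4+0+0+4+4+0+0 = 16

16


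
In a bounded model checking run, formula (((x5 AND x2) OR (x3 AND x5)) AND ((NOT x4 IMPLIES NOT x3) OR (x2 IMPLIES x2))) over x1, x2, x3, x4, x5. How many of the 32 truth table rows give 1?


Formula: (((x5 AND x2) OR (x3 AND x5)) AND ((NOT x4 IMPLIES NOT x3) OR (x2 IMPLIES x2))) over 5 vars (32 rows)
Evaluate each row (x1, x2, x3, x4, x5 as bits, MSB first):
  row 0 [00000]: (((0 AND 0) OR (0 AND 0)) AND ((NOT 0 IMPLIES NOT 0) OR (0 IMPLIES 0))) -> 0
  row 1 [00001]: (((1 AND 0) OR (0 AND 1)) AND ((NOT 0 IMPLIES NOT 0) OR (0 IMPLIES 0))) -> 0
  row 2 [00010]: (((0 AND 0) OR (0 AND 0)) AND ((NOT 1 IMPLIES NOT 0) OR (0 IMPLIES 0))) -> 0
  row 3 [00011]: (((1 AND 0) OR (0 AND 1)) AND ((NOT 1 IMPLIES NOT 0) OR (0 IMPLIES 0))) -> 0
  row 4 [00100]: (((0 AND 0) OR (1 AND 0)) AND ((NOT 0 IMPLIES NOT 1) OR (0 IMPLIES 0))) -> 0
  row 5 [00101]: (((1 AND 0) OR (1 AND 1)) AND ((NOT 0 IMPLIES NOT 1) OR (0 IMPLIES 0))) -> 1
  row 6 [00110]: (((0 AND 0) OR (1 AND 0)) AND ((NOT 1 IMPLIES NOT 1) OR (0 IMPLIES 0))) -> 0
  row 7 [00111]: (((1 AND 0) OR (1 AND 1)) AND ((NOT 1 IMPLIES NOT 1) OR (0 IMPLIES 0))) -> 1
  row 8 [01000]: (((0 AND 1) OR (0 AND 0)) AND ((NOT 0 IMPLIES NOT 0) OR (1 IMPLIES 1))) -> 0
  row 9 [01001]: (((1 AND 1) OR (0 AND 1)) AND ((NOT 0 IMPLIES NOT 0) OR (1 IMPLIES 1))) -> 1
  row 10 [01010]: (((0 AND 1) OR (0 AND 0)) AND ((NOT 1 IMPLIES NOT 0) OR (1 IMPLIES 1))) -> 0
  row 11 [01011]: (((1 AND 1) OR (0 AND 1)) AND ((NOT 1 IMPLIES NOT 0) OR (1 IMPLIES 1))) -> 1
  row 12 [01100]: (((0 AND 1) OR (1 AND 0)) AND ((NOT 0 IMPLIES NOT 1) OR (1 IMPLIES 1))) -> 0
  row 13 [01101]: (((1 AND 1) OR (1 AND 1)) AND ((NOT 0 IMPLIES NOT 1) OR (1 IMPLIES 1))) -> 1
  row 14 [01110]: (((0 AND 1) OR (1 AND 0)) AND ((NOT 1 IMPLIES NOT 1) OR (1 IMPLIES 1))) -> 0
  row 15 [01111]: (((1 AND 1) OR (1 AND 1)) AND ((NOT 1 IMPLIES NOT 1) OR (1 IMPLIES 1))) -> 1
  row 16 [10000]: (((0 AND 0) OR (0 AND 0)) AND ((NOT 0 IMPLIES NOT 0) OR (0 IMPLIES 0))) -> 0
  row 17 [10001]: (((1 AND 0) OR (0 AND 1)) AND ((NOT 0 IMPLIES NOT 0) OR (0 IMPLIES 0))) -> 0
  row 18 [10010]: (((0 AND 0) OR (0 AND 0)) AND ((NOT 1 IMPLIES NOT 0) OR (0 IMPLIES 0))) -> 0
  row 19 [10011]: (((1 AND 0) OR (0 AND 1)) AND ((NOT 1 IMPLIES NOT 0) OR (0 IMPLIES 0))) -> 0
  row 20 [10100]: (((0 AND 0) OR (1 AND 0)) AND ((NOT 0 IMPLIES NOT 1) OR (0 IMPLIES 0))) -> 0
  row 21 [10101]: (((1 AND 0) OR (1 AND 1)) AND ((NOT 0 IMPLIES NOT 1) OR (0 IMPLIES 0))) -> 1
  row 22 [10110]: (((0 AND 0) OR (1 AND 0)) AND ((NOT 1 IMPLIES NOT 1) OR (0 IMPLIES 0))) -> 0
  row 23 [10111]: (((1 AND 0) OR (1 AND 1)) AND ((NOT 1 IMPLIES NOT 1) OR (0 IMPLIES 0))) -> 1
  row 24 [11000]: (((0 AND 1) OR (0 AND 0)) AND ((NOT 0 IMPLIES NOT 0) OR (1 IMPLIES 1))) -> 0
  row 25 [11001]: (((1 AND 1) OR (0 AND 1)) AND ((NOT 0 IMPLIES NOT 0) OR (1 IMPLIES 1))) -> 1
  row 26 [11010]: (((0 AND 1) OR (0 AND 0)) AND ((NOT 1 IMPLIES NOT 0) OR (1 IMPLIES 1))) -> 0
  row 27 [11011]: (((1 AND 1) OR (0 AND 1)) AND ((NOT 1 IMPLIES NOT 0) OR (1 IMPLIES 1))) -> 1
  row 28 [11100]: (((0 AND 1) OR (1 AND 0)) AND ((NOT 0 IMPLIES NOT 1) OR (1 IMPLIES 1))) -> 0
  row 29 [11101]: (((1 AND 1) OR (1 AND 1)) AND ((NOT 0 IMPLIES NOT 1) OR (1 IMPLIES 1))) -> 1
  row 30 [11110]: (((0 AND 1) OR (1 AND 0)) AND ((NOT 1 IMPLIES NOT 1) OR (1 IMPLIES 1))) -> 0
  row 31 [11111]: (((1 AND 1) OR (1 AND 1)) AND ((NOT 1 IMPLIES NOT 1) OR (1 IMPLIES 1))) -> 1
Full result column, 8 rows per line (x1,x2 fixed per line; x3,x4,x5 runs 000..111 left to right):
  rows 0-7 [x1,x2=00]: 00000101  (ones: 2)
  rows 8-15 [x1,x2=01]: 01010101  (ones: 4)
  rows 16-23 [x1,x2=10]: 00000101  (ones: 2)
  rows 24-31 [x1,x2=11]: 01010101  (ones: 4)
Count of 1-rows = 2+4+2+4 = 12

12


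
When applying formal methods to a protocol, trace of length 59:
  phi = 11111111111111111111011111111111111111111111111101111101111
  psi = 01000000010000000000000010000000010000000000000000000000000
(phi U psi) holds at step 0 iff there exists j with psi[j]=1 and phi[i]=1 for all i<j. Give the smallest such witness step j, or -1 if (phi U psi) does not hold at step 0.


(phi U psi) at 0: need smallest j with psi[j]=1 and phi[i]=1 for all i in [0,j).
Scan from step 0:
  step 0: phi=1, psi=0 -> continue
  step 1: psi=1 and phi held for [0,1) -> witness found
Witness step = 1

1


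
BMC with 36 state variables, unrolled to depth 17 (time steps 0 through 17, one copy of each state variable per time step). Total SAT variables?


BMC unrolls to depth k, creating one copy of each state var for steps 0..k.
Step count = 17 + 1 = 18 (steps 0 through 17)
Vars per step = 36
Total = 36 * 18 = 648

648


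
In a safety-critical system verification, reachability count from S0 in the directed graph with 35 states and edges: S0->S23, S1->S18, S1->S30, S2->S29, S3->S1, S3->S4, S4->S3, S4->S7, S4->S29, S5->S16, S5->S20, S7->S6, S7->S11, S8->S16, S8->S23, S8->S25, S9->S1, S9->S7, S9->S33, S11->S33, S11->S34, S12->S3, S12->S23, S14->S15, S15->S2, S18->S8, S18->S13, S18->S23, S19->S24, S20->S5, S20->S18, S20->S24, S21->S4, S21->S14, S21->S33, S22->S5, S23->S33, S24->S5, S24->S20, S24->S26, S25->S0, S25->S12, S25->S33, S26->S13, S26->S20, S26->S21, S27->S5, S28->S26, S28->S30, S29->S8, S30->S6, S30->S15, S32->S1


BFS from S0:
  layer 0: {S0}
  layer 1: {S23}
  layer 2: {S33}
Reachable set: {S0, S23, S33}
Count = 3

3


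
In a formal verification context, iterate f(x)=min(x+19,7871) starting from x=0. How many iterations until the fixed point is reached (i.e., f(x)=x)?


Step 1: x=0, cap=7871, increment=19
Step 2: x grows by 19 each step until capped at 7871; fixed point is x=7871
Step 3: iterations = ceil(7871/19) = 415

415


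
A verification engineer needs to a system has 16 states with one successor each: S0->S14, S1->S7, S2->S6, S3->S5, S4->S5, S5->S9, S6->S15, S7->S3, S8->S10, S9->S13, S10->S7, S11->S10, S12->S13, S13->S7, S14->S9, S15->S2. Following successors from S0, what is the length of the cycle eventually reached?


Trace from S0 until a state repeats:
  S0 -> S14 -> S9 -> S13 -> S7 -> S3 -> S5 -> S9
S9 first seen at step 2, revisited at step 7.
Cycle length = 7 - 2 = 5

5


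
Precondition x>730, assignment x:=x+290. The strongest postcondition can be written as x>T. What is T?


Formula: sp(P, x:=E) = exists old_x. (x = E[old_x/x]) AND P[old_x/x] (old_x is the value of x before the assignment; eliminate old_x by solving x = E[old_x/x] for old_x)
Step 1: Precondition P: x>730, i.e. old_x > 730
Step 2: Assignment gives x = old_x + 290, so old_x = x - 290
Step 3: Substitute into P: x - 290 > 730
Step 4: Simplify: x > 730+290 = 1020

1020


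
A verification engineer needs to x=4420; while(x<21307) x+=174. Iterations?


Step 1: x goes from 4420 toward 21307 by 174; the body runs while x<21307, so iterations = ceil((bound-start)/step)
Step 2: Distance=16887
Step 3: ceil(16887/174)=98

98


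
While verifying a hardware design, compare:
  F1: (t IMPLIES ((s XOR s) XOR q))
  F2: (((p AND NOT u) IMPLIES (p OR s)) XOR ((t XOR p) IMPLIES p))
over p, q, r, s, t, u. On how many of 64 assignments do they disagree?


F1 = (t IMPLIES ((s XOR s) XOR q))
F2 = (((p AND NOT u) IMPLIES (p OR s)) XOR ((t XOR p) IMPLIES p))
Evaluate both on each of 64 rows (bits = p,q,r,s,t,u):
  row 0 [000000]: F1=1 F2=0 (differ) -> 1
  row 1 [000001]: F1=1 F2=0 (differ) -> 1
  row 2 [000010]: F1=0 F2=1 (differ) -> 1
  row 3 [000011]: F1=0 F2=1 (differ) -> 1
  row 4 [000100]: F1=1 F2=0 (differ) -> 1
  (every remaining row is evaluated the same way; all 64 results are listed next)
Full result column, 8 rows per line (p,q,r fixed per line; s,t,u runs 000..111 left to right):
  rows 0-7 [p,q,r=000]: 11111111  (ones: 8)
  rows 8-15 [p,q,r=001]: 11111111  (ones: 8)
  rows 16-23 [p,q,r=010]: 11001100  (ones: 4)
  rows 24-31 [p,q,r=011]: 11001100  (ones: 4)
  rows 32-39 [p,q,r=100]: 11001100  (ones: 4)
  rows 40-47 [p,q,r=101]: 11001100  (ones: 4)
  rows 48-55 [p,q,r=110]: 11111111  (ones: 8)
  rows 56-63 [p,q,r=111]: 11111111  (ones: 8)
Disagreements = 8+8+4+4+4+4+8+8 = 48

48


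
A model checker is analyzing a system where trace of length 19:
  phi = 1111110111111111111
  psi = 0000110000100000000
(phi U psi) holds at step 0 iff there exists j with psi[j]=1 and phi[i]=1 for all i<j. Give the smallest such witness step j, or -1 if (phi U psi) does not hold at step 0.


(phi U psi) at 0: need smallest j with psi[j]=1 and phi[i]=1 for all i in [0,j).
Scan from step 0:
  step 0: phi=1, psi=0 -> continue
  step 1: phi=1, psi=0 -> continue
  step 2: phi=1, psi=0 -> continue
  step 3: phi=1, psi=0 -> continue
  step 4: psi=1 and phi held for [0,4) -> witness found
Witness step = 4

4


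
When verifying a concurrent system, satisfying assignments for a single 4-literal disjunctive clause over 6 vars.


Step 1: Total=2^6=64
Step 2: Unsat when all 4 false: 2^2=4
Step 3: Sat=64-4=60

60


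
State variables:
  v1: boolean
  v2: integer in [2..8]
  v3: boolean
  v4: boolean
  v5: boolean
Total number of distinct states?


State space = product of domain sizes of all variables.
Domain sizes:
  v1 (boolean): 2
  v2 (integer in [2..8]): 7
  v3 (boolean): 2
  v4 (boolean): 2
  v5 (boolean): 2
Product = 2 * 7 * 2 * 2 * 2 = 112

112


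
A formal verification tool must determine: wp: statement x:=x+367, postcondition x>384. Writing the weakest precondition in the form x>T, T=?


Formula: wp(x:=E, P) = P[E/x] (substitute E for x in postcondition)
Step 1: Postcondition: x>384
Step 2: Substitute x+367 for x: x+367>384
Step 3: Solve for x: x > 384-367 = 17

17


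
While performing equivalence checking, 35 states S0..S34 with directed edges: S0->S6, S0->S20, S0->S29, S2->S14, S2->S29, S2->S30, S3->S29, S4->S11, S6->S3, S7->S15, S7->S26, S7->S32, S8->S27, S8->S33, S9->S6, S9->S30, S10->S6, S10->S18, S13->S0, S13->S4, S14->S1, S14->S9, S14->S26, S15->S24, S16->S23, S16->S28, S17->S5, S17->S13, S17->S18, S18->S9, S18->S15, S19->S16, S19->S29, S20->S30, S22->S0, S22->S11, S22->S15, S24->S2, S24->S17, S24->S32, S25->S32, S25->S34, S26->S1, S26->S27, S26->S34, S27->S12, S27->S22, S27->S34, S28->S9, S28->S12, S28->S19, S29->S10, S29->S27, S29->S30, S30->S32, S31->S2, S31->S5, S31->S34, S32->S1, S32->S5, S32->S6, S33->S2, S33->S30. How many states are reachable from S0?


BFS from S0:
  layer 0: {S0}
  layer 1: {S6, S20, S29}
  layer 2: {S3, S10, S27, S30}
  layer 3: {S12, S18, S22, S32, S34}
  layer 4: {S1, S5, S9, S11, S15}
  layer 5: {S24}
  layer 6: {S2, S17}
  layer 7: {S13, S14}
  layer 8: {S4, S26}
Reachable set: {S0, S1, S2, S3, S4, S5, S6, S9, S10, S11, S12, S13, S14, S15, S17, S18, S20, S22, S24, S26, S27, S29, S30, S32, S34}
Count = 25

25


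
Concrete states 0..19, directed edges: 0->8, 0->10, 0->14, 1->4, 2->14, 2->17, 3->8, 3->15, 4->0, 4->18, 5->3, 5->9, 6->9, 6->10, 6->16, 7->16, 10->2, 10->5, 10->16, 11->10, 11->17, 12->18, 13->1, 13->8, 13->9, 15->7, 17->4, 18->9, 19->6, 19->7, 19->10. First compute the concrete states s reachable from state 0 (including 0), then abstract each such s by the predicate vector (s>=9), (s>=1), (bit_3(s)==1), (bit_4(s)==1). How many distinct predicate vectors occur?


BFS from 0:
Concrete reachable: {0, 2, 3, 4, 5, 7, 8, 9, 10, 14, 15, 16, 17, 18}
Abstract via predicates (s>=9), (s>=1), (bit_3(s)==1), (bit_4(s)==1):
  (0,0,0,0) <- {0}
  (0,1,0,0) <- {2, 3, 4, 5, 7}
  (0,1,1,0) <- {8}
  (1,1,0,1) <- {16, 17, 18}
  (1,1,1,0) <- {9, 10, 14, 15}
Distinct abstract states = 5

5


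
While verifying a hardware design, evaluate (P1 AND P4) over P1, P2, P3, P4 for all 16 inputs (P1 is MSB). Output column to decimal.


Formula: (P1 AND P4) over P1, P2, P3, P4 (16 rows)
Evaluate each row (bits = P1,P2,P3,P4, MSB first):
  row 0 [0000]: (0 AND 0) -> 0
  row 1 [0001]: (0 AND 1) -> 0
  row 2 [0010]: (0 AND 0) -> 0
  row 3 [0011]: (0 AND 1) -> 0
  row 4 [0100]: (0 AND 0) -> 0
  row 5 [0101]: (0 AND 1) -> 0
  row 6 [0110]: (0 AND 0) -> 0
  row 7 [0111]: (0 AND 1) -> 0
  row 8 [1000]: (1 AND 0) -> 0
  row 9 [1001]: (1 AND 1) -> 1
  row 10 [1010]: (1 AND 0) -> 0
  row 11 [1011]: (1 AND 1) -> 1
  row 12 [1100]: (1 AND 0) -> 0
  row 13 [1101]: (1 AND 1) -> 1
  row 14 [1110]: (1 AND 0) -> 0
  row 15 [1111]: (1 AND 1) -> 1
Full result column, 4 rows per line (P1,P2 fixed per line; P3,P4 runs 00..11 left to right):
  rows 0-3 [P1,P2=00]: 0000  = hex 0
  rows 4-7 [P1,P2=01]: 0000  = hex 0
  rows 8-11 [P1,P2=10]: 0101  = hex 5
  rows 12-15 [P1,P2=11]: 0101  = hex 5
Output column (row 0 .. row 15) = 0000000001010101
Output column grouped in 4s = 0000 0000 0101 0101 = 0x0055
Convert to decimal digit by digit (value = value*16 + digit):
  0 -> 0
  0*16 + 0 = 0
  0*16 + 5 = 5
  5*16 + 5 = 85
Decimal = 85

85


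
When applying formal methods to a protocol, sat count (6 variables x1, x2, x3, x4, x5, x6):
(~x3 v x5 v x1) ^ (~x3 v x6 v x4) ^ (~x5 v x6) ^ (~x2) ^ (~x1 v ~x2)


CNF with 5 clauses over 6 vars (64 assignments).
An assignment satisfies CNF iff every clause has >=1 true literal.
Check each row (bits = x1,x2,x3,x4,x5,x6; clause T/F shown):
  row 0 [000000]: clauses=TTTTT -> 1
  row 1 [000001]: clauses=TTTTT -> 1
  row 2 [000010]: clauses=TTFTT -> 0
  row 3 [000011]: clauses=TTTTT -> 1
  row 4 [000100]: clauses=TTTTT -> 1
  (every remaining row is evaluated the same way; all 64 results are listed next)
Full result column, 8 rows per line (x1,x2,x3 fixed per line; x4,x5,x6 runs 000..111 left to right):
  rows 0-7 [x1,x2,x3=000]: 11011101  (ones: 6)
  rows 8-15 [x1,x2,x3=001]: 00010001  (ones: 2)
  rows 16-23 [x1,x2,x3=010]: 00000000  (ones: 0)
  rows 24-31 [x1,x2,x3=011]: 00000000  (ones: 0)
  rows 32-39 [x1,x2,x3=100]: 11011101  (ones: 6)
  rows 40-47 [x1,x2,x3=101]: 01011101  (ones: 5)
  rows 48-55 [x1,x2,x3=110]: 00000000  (ones: 0)
  rows 56-63 [x1,x2,x3=111]: 00000000  (ones: 0)
Satisfying assignments = 6+2+0+0+6+5+0+0 = 19

19


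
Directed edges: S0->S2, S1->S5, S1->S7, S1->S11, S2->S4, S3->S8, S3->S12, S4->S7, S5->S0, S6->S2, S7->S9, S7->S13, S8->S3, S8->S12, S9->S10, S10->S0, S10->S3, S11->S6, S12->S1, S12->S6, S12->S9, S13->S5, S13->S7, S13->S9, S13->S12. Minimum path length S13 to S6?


BFS layer-by-layer from S13:
  dist 0: {S13}
  dist 1: {S5, S7, S9, S12}
  dist 2: {S0, S1, S6, S10}
  -> S6 reached at distance 2
Shortest path length = 2

2


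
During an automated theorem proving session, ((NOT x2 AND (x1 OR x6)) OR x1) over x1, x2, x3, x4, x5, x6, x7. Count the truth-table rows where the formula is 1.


Formula: ((NOT x2 AND (x1 OR x6)) OR x1) over 7 vars (128 rows)
Evaluate each row (x1, x2, x3, x4, x5, x6, x7 as bits, MSB first):
  row 0 [0000000]: ((NOT 0 AND (0 OR 0)) OR 0) -> 0
  row 1 [0000001]: ((NOT 0 AND (0 OR 0)) OR 0) -> 0
  row 2 [0000010]: ((NOT 0 AND (0 OR 1)) OR 0) -> 1
  row 3 [0000011]: ((NOT 0 AND (0 OR 1)) OR 0) -> 1
  row 4 [0000100]: ((NOT 0 AND (0 OR 0)) OR 0) -> 0
  (every remaining row is evaluated the same way; all 128 results are listed next)
Full result column, 8 rows per line (x1,x2,x3,x4 fixed per line; x5,x6,x7 runs 000..111 left to right):
  rows 0-7 [x1,x2,x3,x4=0000]: 00110011  (ones: 4)
  rows 8-15 [x1,x2,x3,x4=0001]: 00110011  (ones: 4)
  rows 16-23 [x1,x2,x3,x4=0010]: 00110011  (ones: 4)
  rows 24-31 [x1,x2,x3,x4=0011]: 00110011  (ones: 4)
  rows 32-39 [x1,x2,x3,x4=0100]: 00000000  (ones: 0)
  rows 40-47 [x1,x2,x3,x4=0101]: 00000000  (ones: 0)
  rows 48-55 [x1,x2,x3,x4=0110]: 00000000  (ones: 0)
  rows 56-63 [x1,x2,x3,x4=0111]: 00000000  (ones: 0)
  rows 64-71 [x1,x2,x3,x4=1000]: 11111111  (ones: 8)
  rows 72-79 [x1,x2,x3,x4=1001]: 11111111  (ones: 8)
  rows 80-87 [x1,x2,x3,x4=1010]: 11111111  (ones: 8)
  rows 88-95 [x1,x2,x3,x4=1011]: 11111111  (ones: 8)
  rows 96-103 [x1,x2,x3,x4=1100]: 11111111  (ones: 8)
  rows 104-111 [x1,x2,x3,x4=1101]: 11111111  (ones: 8)
  rows 112-119 [x1,x2,x3,x4=1110]: 11111111  (ones: 8)
  rows 120-127 [x1,x2,x3,x4=1111]: 11111111  (ones: 8)
Count of 1-rows = 4+4+4+4+0+0+0+0+8+8+8+8+8+8+8+8 = 80

80


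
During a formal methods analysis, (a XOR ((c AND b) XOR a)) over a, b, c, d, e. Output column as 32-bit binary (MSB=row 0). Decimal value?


Formula: (a XOR ((c AND b) XOR a)) over a, b, c, d, e (32 rows)
Evaluate each row (bits = a,b,c,d,e, MSB first):
  row 0 [00000]: (0 XOR ((0 AND 0) XOR 0)) -> 0
  row 1 [00001]: (0 XOR ((0 AND 0) XOR 0)) -> 0
  row 2 [00010]: (0 XOR ((0 AND 0) XOR 0)) -> 0
  row 3 [00011]: (0 XOR ((0 AND 0) XOR 0)) -> 0
  row 4 [00100]: (0 XOR ((1 AND 0) XOR 0)) -> 0
  row 5 [00101]: (0 XOR ((1 AND 0) XOR 0)) -> 0
  row 6 [00110]: (0 XOR ((1 AND 0) XOR 0)) -> 0
  row 7 [00111]: (0 XOR ((1 AND 0) XOR 0)) -> 0
  row 8 [01000]: (0 XOR ((0 AND 1) XOR 0)) -> 0
  row 9 [01001]: (0 XOR ((0 AND 1) XOR 0)) -> 0
  row 10 [01010]: (0 XOR ((0 AND 1) XOR 0)) -> 0
  row 11 [01011]: (0 XOR ((0 AND 1) XOR 0)) -> 0
  row 12 [01100]: (0 XOR ((1 AND 1) XOR 0)) -> 1
  row 13 [01101]: (0 XOR ((1 AND 1) XOR 0)) -> 1
  row 14 [01110]: (0 XOR ((1 AND 1) XOR 0)) -> 1
  row 15 [01111]: (0 XOR ((1 AND 1) XOR 0)) -> 1
  row 16 [10000]: (1 XOR ((0 AND 0) XOR 1)) -> 0
  row 17 [10001]: (1 XOR ((0 AND 0) XOR 1)) -> 0
  row 18 [10010]: (1 XOR ((0 AND 0) XOR 1)) -> 0
  row 19 [10011]: (1 XOR ((0 AND 0) XOR 1)) -> 0
  row 20 [10100]: (1 XOR ((1 AND 0) XOR 1)) -> 0
  row 21 [10101]: (1 XOR ((1 AND 0) XOR 1)) -> 0
  row 22 [10110]: (1 XOR ((1 AND 0) XOR 1)) -> 0
  row 23 [10111]: (1 XOR ((1 AND 0) XOR 1)) -> 0
  row 24 [11000]: (1 XOR ((0 AND 1) XOR 1)) -> 0
  row 25 [11001]: (1 XOR ((0 AND 1) XOR 1)) -> 0
  row 26 [11010]: (1 XOR ((0 AND 1) XOR 1)) -> 0
  row 27 [11011]: (1 XOR ((0 AND 1) XOR 1)) -> 0
  row 28 [11100]: (1 XOR ((1 AND 1) XOR 1)) -> 1
  row 29 [11101]: (1 XOR ((1 AND 1) XOR 1)) -> 1
  row 30 [11110]: (1 XOR ((1 AND 1) XOR 1)) -> 1
  row 31 [11111]: (1 XOR ((1 AND 1) XOR 1)) -> 1
Full result column, 4 rows per line (a,b,c fixed per line; d,e runs 00..11 left to right):
  rows 0-3 [a,b,c=000]: 0000  = hex 0
  rows 4-7 [a,b,c=001]: 0000  = hex 0
  rows 8-11 [a,b,c=010]: 0000  = hex 0
  rows 12-15 [a,b,c=011]: 1111  = hex F
  rows 16-19 [a,b,c=100]: 0000  = hex 0
  rows 20-23 [a,b,c=101]: 0000  = hex 0
  rows 24-27 [a,b,c=110]: 0000  = hex 0
  rows 28-31 [a,b,c=111]: 1111  = hex F
Output column (row 0 .. row 31) = 00000000000011110000000000001111
Output column grouped in 4s = 0000 0000 0000 1111 0000 0000 0000 1111 = 0x000F000F
Convert to decimal digit by digit (value = value*16 + digit):
  0 -> 0
  0*16 + 0 = 0
  0*16 + 0 = 0
  0*16 + 15 (F) = 15
  15*16 + 0 = 240
  240*16 + 0 = 3840
  3840*16 + 0 = 61440
  61440*16 + 15 (F) = 983055
Decimal = 983055

983055


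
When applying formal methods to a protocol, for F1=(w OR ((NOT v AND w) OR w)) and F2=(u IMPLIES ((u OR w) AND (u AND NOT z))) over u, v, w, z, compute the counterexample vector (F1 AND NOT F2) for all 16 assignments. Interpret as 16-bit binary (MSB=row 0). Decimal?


F1 = (w OR ((NOT v AND w) OR w))
F2 = (u IMPLIES ((u OR w) AND (u AND NOT z)))
Counterexample to F1=>F2 is where F1=1 and F2=0.
Evaluate each row (bits = u,v,w,z, MSB first):
  row 0 [0000]: F1=0 F2=1 -> F1&~F2 -> 0
  row 1 [0001]: F1=0 F2=1 -> F1&~F2 -> 0
  row 2 [0010]: F1=1 F2=1 -> F1&~F2 -> 0
  row 3 [0011]: F1=1 F2=1 -> F1&~F2 -> 0
  row 4 [0100]: F1=0 F2=1 -> F1&~F2 -> 0
  row 5 [0101]: F1=0 F2=1 -> F1&~F2 -> 0
  row 6 [0110]: F1=1 F2=1 -> F1&~F2 -> 0
  row 7 [0111]: F1=1 F2=1 -> F1&~F2 -> 0
  row 8 [1000]: F1=0 F2=1 -> F1&~F2 -> 0
  row 9 [1001]: F1=0 F2=0 -> F1&~F2 -> 0
  row 10 [1010]: F1=1 F2=1 -> F1&~F2 -> 0
  row 11 [1011]: F1=1 F2=0 -> F1&~F2 -> 1
  row 12 [1100]: F1=0 F2=1 -> F1&~F2 -> 0
  row 13 [1101]: F1=0 F2=0 -> F1&~F2 -> 0
  row 14 [1110]: F1=1 F2=1 -> F1&~F2 -> 0
  row 15 [1111]: F1=1 F2=0 -> F1&~F2 -> 1
Full result column, 4 rows per line (u,v fixed per line; w,z runs 00..11 left to right):
  rows 0-3 [u,v=00]: 0000  = hex 0
  rows 4-7 [u,v=01]: 0000  = hex 0
  rows 8-11 [u,v=10]: 0001  = hex 1
  rows 12-15 [u,v=11]: 0001  = hex 1
Counterexample vector (row 0 .. row 15) = 0000000000010001
Output column grouped in 4s = 0000 0000 0001 0001 = 0x0011
Convert to decimal digit by digit (value = value*16 + digit):
  0 -> 0
  0*16 + 0 = 0
  0*16 + 1 = 1
  1*16 + 1 = 17
Decimal = 17

17


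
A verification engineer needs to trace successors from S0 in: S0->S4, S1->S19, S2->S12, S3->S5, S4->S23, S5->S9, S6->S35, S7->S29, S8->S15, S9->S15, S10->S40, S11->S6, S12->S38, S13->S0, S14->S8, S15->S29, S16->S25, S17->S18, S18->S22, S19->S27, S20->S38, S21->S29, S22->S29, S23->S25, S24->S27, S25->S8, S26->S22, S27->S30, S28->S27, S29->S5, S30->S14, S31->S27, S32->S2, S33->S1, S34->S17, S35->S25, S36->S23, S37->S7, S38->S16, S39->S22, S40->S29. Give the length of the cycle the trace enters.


Trace from S0 until a state repeats:
  S0 -> S4 -> S23 -> S25 -> S8 -> S15 -> S29 -> S5 -> S9 -> S15
S15 first seen at step 5, revisited at step 9.
Cycle length = 9 - 5 = 4

4


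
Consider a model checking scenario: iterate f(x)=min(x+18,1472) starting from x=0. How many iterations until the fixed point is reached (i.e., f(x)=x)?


Step 1: x=0, cap=1472, increment=18
Step 2: x grows by 18 each step until capped at 1472; fixed point is x=1472
Step 3: iterations = ceil(1472/18) = 82

82


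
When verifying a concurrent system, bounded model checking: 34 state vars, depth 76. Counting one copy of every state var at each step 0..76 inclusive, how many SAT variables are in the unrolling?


BMC unrolls to depth k, creating one copy of each state var for steps 0..k.
Step count = 76 + 1 = 77 (steps 0 through 76)
Vars per step = 34
Total = 34 * 77 = 2618

2618


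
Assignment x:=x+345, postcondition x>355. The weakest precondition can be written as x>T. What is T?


Formula: wp(x:=E, P) = P[E/x] (substitute E for x in postcondition)
Step 1: Postcondition: x>355
Step 2: Substitute x+345 for x: x+345>355
Step 3: Solve for x: x > 355-345 = 10

10


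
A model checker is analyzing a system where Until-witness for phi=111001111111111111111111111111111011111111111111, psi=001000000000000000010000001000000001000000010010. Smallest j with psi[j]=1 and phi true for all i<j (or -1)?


(phi U psi) at 0: need smallest j with psi[j]=1 and phi[i]=1 for all i in [0,j).
Scan from step 0:
  step 0: phi=1, psi=0 -> continue
  step 1: phi=1, psi=0 -> continue
  step 2: psi=1 and phi held for [0,2) -> witness found
Witness step = 2

2


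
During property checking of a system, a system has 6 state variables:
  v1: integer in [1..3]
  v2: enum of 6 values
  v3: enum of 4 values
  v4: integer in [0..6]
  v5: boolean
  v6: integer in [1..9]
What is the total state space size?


State space = product of domain sizes of all variables.
Domain sizes:
  v1 (integer in [1..3]): 3
  v2 (enum of 6 values): 6
  v3 (enum of 4 values): 4
  v4 (integer in [0..6]): 7
  v5 (boolean): 2
  v6 (integer in [1..9]): 9
Product = 3 * 6 * 4 * 7 * 2 * 9 = 9072

9072


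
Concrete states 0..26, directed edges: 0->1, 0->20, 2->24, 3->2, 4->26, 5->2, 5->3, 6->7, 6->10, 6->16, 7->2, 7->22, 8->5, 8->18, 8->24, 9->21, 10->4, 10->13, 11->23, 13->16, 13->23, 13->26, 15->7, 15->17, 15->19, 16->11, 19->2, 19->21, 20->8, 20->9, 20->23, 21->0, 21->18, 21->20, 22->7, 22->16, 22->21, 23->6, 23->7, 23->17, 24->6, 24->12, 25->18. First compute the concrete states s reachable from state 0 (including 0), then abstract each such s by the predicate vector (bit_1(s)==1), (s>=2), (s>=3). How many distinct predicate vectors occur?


BFS from 0:
Concrete reachable: {0, 1, 2, 3, 4, 5, 6, 7, 8, 9, 10, 11, 12, 13, 16, 17, 18, 20, 21, 22, 23, 24, 26}
Abstract via predicates (bit_1(s)==1), (s>=2), (s>=3):
  (0,0,0) <- {0, 1}
  (0,1,1) <- {4, 5, 8, 9, 12, 13, 16, 17, 20, 21, 24}
  (1,1,0) <- {2}
  (1,1,1) <- {3, 6, 7, 10, 11, 18, 22, 23, 26}
Distinct abstract states = 4

4


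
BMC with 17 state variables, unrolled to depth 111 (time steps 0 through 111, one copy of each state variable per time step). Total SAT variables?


BMC unrolls to depth k, creating one copy of each state var for steps 0..k.
Step count = 111 + 1 = 112 (steps 0 through 111)
Vars per step = 17
Total = 17 * 112 = 1904

1904


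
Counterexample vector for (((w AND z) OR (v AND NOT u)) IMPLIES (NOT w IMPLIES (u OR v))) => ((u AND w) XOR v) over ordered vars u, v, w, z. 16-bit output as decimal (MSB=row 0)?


F1 = (((w AND z) OR (v AND NOT u)) IMPLIES (NOT w IMPLIES (u OR v)))
F2 = ((u AND w) XOR v)
Counterexample to F1=>F2 is where F1=1 and F2=0.
Evaluate each row (bits = u,v,w,z, MSB first):
  row 0 [0000]: F1=1 F2=0 -> F1&~F2 -> 1
  row 1 [0001]: F1=1 F2=0 -> F1&~F2 -> 1
  row 2 [0010]: F1=1 F2=0 -> F1&~F2 -> 1
  row 3 [0011]: F1=1 F2=0 -> F1&~F2 -> 1
  row 4 [0100]: F1=1 F2=1 -> F1&~F2 -> 0
  row 5 [0101]: F1=1 F2=1 -> F1&~F2 -> 0
  row 6 [0110]: F1=1 F2=1 -> F1&~F2 -> 0
  row 7 [0111]: F1=1 F2=1 -> F1&~F2 -> 0
  row 8 [1000]: F1=1 F2=0 -> F1&~F2 -> 1
  row 9 [1001]: F1=1 F2=0 -> F1&~F2 -> 1
  row 10 [1010]: F1=1 F2=1 -> F1&~F2 -> 0
  row 11 [1011]: F1=1 F2=1 -> F1&~F2 -> 0
  row 12 [1100]: F1=1 F2=1 -> F1&~F2 -> 0
  row 13 [1101]: F1=1 F2=1 -> F1&~F2 -> 0
  row 14 [1110]: F1=1 F2=0 -> F1&~F2 -> 1
  row 15 [1111]: F1=1 F2=0 -> F1&~F2 -> 1
Full result column, 4 rows per line (u,v fixed per line; w,z runs 00..11 left to right):
  rows 0-3 [u,v=00]: 1111  = hex F
  rows 4-7 [u,v=01]: 0000  = hex 0
  rows 8-11 [u,v=10]: 1100  = hex C
  rows 12-15 [u,v=11]: 0011  = hex 3
Counterexample vector (row 0 .. row 15) = 1111000011000011
Output column grouped in 4s = 1111 0000 1100 0011 = 0xF0C3
Convert to decimal digit by digit (value = value*16 + digit):
  F -> 15
  15*16 + 0 = 240
  240*16 + 12 (C) = 3852
  3852*16 + 3 = 61635
Decimal = 61635

61635


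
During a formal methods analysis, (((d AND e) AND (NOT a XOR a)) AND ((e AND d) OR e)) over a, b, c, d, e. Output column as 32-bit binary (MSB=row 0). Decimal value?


Formula: (((d AND e) AND (NOT a XOR a)) AND ((e AND d) OR e)) over a, b, c, d, e (32 rows)
Evaluate each row (bits = a,b,c,d,e, MSB first):
  row 0 [00000]: (((0 AND 0) AND (NOT 0 XOR 0)) AND ((0 AND 0) OR 0)) -> 0
  row 1 [00001]: (((0 AND 1) AND (NOT 0 XOR 0)) AND ((1 AND 0) OR 1)) -> 0
  row 2 [00010]: (((1 AND 0) AND (NOT 0 XOR 0)) AND ((0 AND 1) OR 0)) -> 0
  row 3 [00011]: (((1 AND 1) AND (NOT 0 XOR 0)) AND ((1 AND 1) OR 1)) -> 1
  row 4 [00100]: (((0 AND 0) AND (NOT 0 XOR 0)) AND ((0 AND 0) OR 0)) -> 0
  row 5 [00101]: (((0 AND 1) AND (NOT 0 XOR 0)) AND ((1 AND 0) OR 1)) -> 0
  row 6 [00110]: (((1 AND 0) AND (NOT 0 XOR 0)) AND ((0 AND 1) OR 0)) -> 0
  row 7 [00111]: (((1 AND 1) AND (NOT 0 XOR 0)) AND ((1 AND 1) OR 1)) -> 1
  row 8 [01000]: (((0 AND 0) AND (NOT 0 XOR 0)) AND ((0 AND 0) OR 0)) -> 0
  row 9 [01001]: (((0 AND 1) AND (NOT 0 XOR 0)) AND ((1 AND 0) OR 1)) -> 0
  row 10 [01010]: (((1 AND 0) AND (NOT 0 XOR 0)) AND ((0 AND 1) OR 0)) -> 0
  row 11 [01011]: (((1 AND 1) AND (NOT 0 XOR 0)) AND ((1 AND 1) OR 1)) -> 1
  row 12 [01100]: (((0 AND 0) AND (NOT 0 XOR 0)) AND ((0 AND 0) OR 0)) -> 0
  row 13 [01101]: (((0 AND 1) AND (NOT 0 XOR 0)) AND ((1 AND 0) OR 1)) -> 0
  row 14 [01110]: (((1 AND 0) AND (NOT 0 XOR 0)) AND ((0 AND 1) OR 0)) -> 0
  row 15 [01111]: (((1 AND 1) AND (NOT 0 XOR 0)) AND ((1 AND 1) OR 1)) -> 1
  row 16 [10000]: (((0 AND 0) AND (NOT 1 XOR 1)) AND ((0 AND 0) OR 0)) -> 0
  row 17 [10001]: (((0 AND 1) AND (NOT 1 XOR 1)) AND ((1 AND 0) OR 1)) -> 0
  row 18 [10010]: (((1 AND 0) AND (NOT 1 XOR 1)) AND ((0 AND 1) OR 0)) -> 0
  row 19 [10011]: (((1 AND 1) AND (NOT 1 XOR 1)) AND ((1 AND 1) OR 1)) -> 1
  row 20 [10100]: (((0 AND 0) AND (NOT 1 XOR 1)) AND ((0 AND 0) OR 0)) -> 0
  row 21 [10101]: (((0 AND 1) AND (NOT 1 XOR 1)) AND ((1 AND 0) OR 1)) -> 0
  row 22 [10110]: (((1 AND 0) AND (NOT 1 XOR 1)) AND ((0 AND 1) OR 0)) -> 0
  row 23 [10111]: (((1 AND 1) AND (NOT 1 XOR 1)) AND ((1 AND 1) OR 1)) -> 1
  row 24 [11000]: (((0 AND 0) AND (NOT 1 XOR 1)) AND ((0 AND 0) OR 0)) -> 0
  row 25 [11001]: (((0 AND 1) AND (NOT 1 XOR 1)) AND ((1 AND 0) OR 1)) -> 0
  row 26 [11010]: (((1 AND 0) AND (NOT 1 XOR 1)) AND ((0 AND 1) OR 0)) -> 0
  row 27 [11011]: (((1 AND 1) AND (NOT 1 XOR 1)) AND ((1 AND 1) OR 1)) -> 1
  row 28 [11100]: (((0 AND 0) AND (NOT 1 XOR 1)) AND ((0 AND 0) OR 0)) -> 0
  row 29 [11101]: (((0 AND 1) AND (NOT 1 XOR 1)) AND ((1 AND 0) OR 1)) -> 0
  row 30 [11110]: (((1 AND 0) AND (NOT 1 XOR 1)) AND ((0 AND 1) OR 0)) -> 0
  row 31 [11111]: (((1 AND 1) AND (NOT 1 XOR 1)) AND ((1 AND 1) OR 1)) -> 1
Full result column, 4 rows per line (a,b,c fixed per line; d,e runs 00..11 left to right):
  rows 0-3 [a,b,c=000]: 0001  = hex 1
  rows 4-7 [a,b,c=001]: 0001  = hex 1
  rows 8-11 [a,b,c=010]: 0001  = hex 1
  rows 12-15 [a,b,c=011]: 0001  = hex 1
  rows 16-19 [a,b,c=100]: 0001  = hex 1
  rows 20-23 [a,b,c=101]: 0001  = hex 1
  rows 24-27 [a,b,c=110]: 0001  = hex 1
  rows 28-31 [a,b,c=111]: 0001  = hex 1
Output column (row 0 .. row 31) = 00010001000100010001000100010001
Output column grouped in 4s = 0001 0001 0001 0001 0001 0001 0001 0001 = 0x11111111
Convert to decimal digit by digit (value = value*16 + digit):
  1 -> 1
  1*16 + 1 = 17
  17*16 + 1 = 273
  273*16 + 1 = 4369
  4369*16 + 1 = 69905
  69905*16 + 1 = 1118481
  1118481*16 + 1 = 17895697
  17895697*16 + 1 = 286331153
Decimal = 286331153

286331153


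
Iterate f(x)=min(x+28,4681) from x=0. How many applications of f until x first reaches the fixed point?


Step 1: x=0, cap=4681, increment=28
Step 2: x grows by 28 each step until capped at 4681; fixed point is x=4681
Step 3: iterations = ceil(4681/28) = 168

168


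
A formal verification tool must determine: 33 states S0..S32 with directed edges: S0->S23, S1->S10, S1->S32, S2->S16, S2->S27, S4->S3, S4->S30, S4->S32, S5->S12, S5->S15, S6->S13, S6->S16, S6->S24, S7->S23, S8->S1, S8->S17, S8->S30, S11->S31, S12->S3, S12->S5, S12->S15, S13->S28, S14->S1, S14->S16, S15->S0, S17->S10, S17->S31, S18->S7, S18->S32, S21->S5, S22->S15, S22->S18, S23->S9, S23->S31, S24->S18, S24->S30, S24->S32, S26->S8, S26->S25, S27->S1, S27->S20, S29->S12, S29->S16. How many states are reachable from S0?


BFS from S0:
  layer 0: {S0}
  layer 1: {S23}
  layer 2: {S9, S31}
Reachable set: {S0, S9, S23, S31}
Count = 4

4


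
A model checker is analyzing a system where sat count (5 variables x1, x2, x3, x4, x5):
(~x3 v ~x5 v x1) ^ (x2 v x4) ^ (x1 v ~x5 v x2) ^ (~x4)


CNF with 4 clauses over 5 vars (32 assignments).
An assignment satisfies CNF iff every clause has >=1 true literal.
Check each row (bits = x1,x2,x3,x4,x5; clause T/F shown):
  row 0 [00000]: clauses=TFTT -> 0
  row 1 [00001]: clauses=TFFT -> 0
  row 2 [00010]: clauses=TTTF -> 0
  row 3 [00011]: clauses=TTFF -> 0
  row 4 [00100]: clauses=TFTT -> 0
  row 5 [00101]: clauses=FFFT -> 0
  row 6 [00110]: clauses=TTTF -> 0
  row 7 [00111]: clauses=FTFF -> 0
  row 8 [01000]: clauses=TTTT -> 1
  row 9 [01001]: clauses=TTTT -> 1
  row 10 [01010]: clauses=TTTF -> 0
  row 11 [01011]: clauses=TTTF -> 0
  row 12 [01100]: clauses=TTTT -> 1
  row 13 [01101]: clauses=FTTT -> 0
  row 14 [01110]: clauses=TTTF -> 0
  row 15 [01111]: clauses=FTTF -> 0
  row 16 [10000]: clauses=TFTT -> 0
  row 17 [10001]: clauses=TFTT -> 0
  row 18 [10010]: clauses=TTTF -> 0
  row 19 [10011]: clauses=TTTF -> 0
  row 20 [10100]: clauses=TFTT -> 0
  row 21 [10101]: clauses=TFTT -> 0
  row 22 [10110]: clauses=TTTF -> 0
  row 23 [10111]: clauses=TTTF -> 0
  row 24 [11000]: clauses=TTTT -> 1
  row 25 [11001]: clauses=TTTT -> 1
  row 26 [11010]: clauses=TTTF -> 0
  row 27 [11011]: clauses=TTTF -> 0
  row 28 [11100]: clauses=TTTT -> 1
  row 29 [11101]: clauses=TTTT -> 1
  row 30 [11110]: clauses=TTTF -> 0
  row 31 [11111]: clauses=TTTF -> 0
Full result column, 8 rows per line (x1,x2 fixed per line; x3,x4,x5 runs 000..111 left to right):
  rows 0-7 [x1,x2=00]: 00000000  (ones: 0)
  rows 8-15 [x1,x2=01]: 11001000  (ones: 3)
  rows 16-23 [x1,x2=10]: 00000000  (ones: 0)
  rows 24-31 [x1,x2=11]: 11001100  (ones: 4)
Satisfying assignments = 0+3+0+4 = 7

7


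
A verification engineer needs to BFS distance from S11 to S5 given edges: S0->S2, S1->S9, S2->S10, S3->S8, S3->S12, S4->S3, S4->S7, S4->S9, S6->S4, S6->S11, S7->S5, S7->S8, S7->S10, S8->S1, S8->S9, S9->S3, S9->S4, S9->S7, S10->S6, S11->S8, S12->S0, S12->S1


BFS layer-by-layer from S11:
  dist 0: {S11}
  dist 1: {S8}
  dist 2: {S1, S9}
  dist 3: {S3, S4, S7}
  dist 4: {S5, S10, S12}
  -> S5 reached at distance 4
Shortest path length = 4

4


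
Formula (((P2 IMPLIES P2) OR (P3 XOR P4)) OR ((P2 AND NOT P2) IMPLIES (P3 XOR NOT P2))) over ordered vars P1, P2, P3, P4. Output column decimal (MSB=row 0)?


Formula: (((P2 IMPLIES P2) OR (P3 XOR P4)) OR ((P2 AND NOT P2) IMPLIES (P3 XOR NOT P2))) over P1, P2, P3, P4 (16 rows)
Evaluate each row (bits = P1,P2,P3,P4, MSB first):
  row 0 [0000]: (((0 IMPLIES 0) OR (0 XOR 0)) OR ((0 AND NOT 0) IMPLIES (0 XOR NOT 0))) -> 1
  row 1 [0001]: (((0 IMPLIES 0) OR (0 XOR 1)) OR ((0 AND NOT 0) IMPLIES (0 XOR NOT 0))) -> 1
  row 2 [0010]: (((0 IMPLIES 0) OR (1 XOR 0)) OR ((0 AND NOT 0) IMPLIES (1 XOR NOT 0))) -> 1
  row 3 [0011]: (((0 IMPLIES 0) OR (1 XOR 1)) OR ((0 AND NOT 0) IMPLIES (1 XOR NOT 0))) -> 1
  row 4 [0100]: (((1 IMPLIES 1) OR (0 XOR 0)) OR ((1 AND NOT 1) IMPLIES (0 XOR NOT 1))) -> 1
  row 5 [0101]: (((1 IMPLIES 1) OR (0 XOR 1)) OR ((1 AND NOT 1) IMPLIES (0 XOR NOT 1))) -> 1
  row 6 [0110]: (((1 IMPLIES 1) OR (1 XOR 0)) OR ((1 AND NOT 1) IMPLIES (1 XOR NOT 1))) -> 1
  row 7 [0111]: (((1 IMPLIES 1) OR (1 XOR 1)) OR ((1 AND NOT 1) IMPLIES (1 XOR NOT 1))) -> 1
  row 8 [1000]: (((0 IMPLIES 0) OR (0 XOR 0)) OR ((0 AND NOT 0) IMPLIES (0 XOR NOT 0))) -> 1
  row 9 [1001]: (((0 IMPLIES 0) OR (0 XOR 1)) OR ((0 AND NOT 0) IMPLIES (0 XOR NOT 0))) -> 1
  row 10 [1010]: (((0 IMPLIES 0) OR (1 XOR 0)) OR ((0 AND NOT 0) IMPLIES (1 XOR NOT 0))) -> 1
  row 11 [1011]: (((0 IMPLIES 0) OR (1 XOR 1)) OR ((0 AND NOT 0) IMPLIES (1 XOR NOT 0))) -> 1
  row 12 [1100]: (((1 IMPLIES 1) OR (0 XOR 0)) OR ((1 AND NOT 1) IMPLIES (0 XOR NOT 1))) -> 1
  row 13 [1101]: (((1 IMPLIES 1) OR (0 XOR 1)) OR ((1 AND NOT 1) IMPLIES (0 XOR NOT 1))) -> 1
  row 14 [1110]: (((1 IMPLIES 1) OR (1 XOR 0)) OR ((1 AND NOT 1) IMPLIES (1 XOR NOT 1))) -> 1
  row 15 [1111]: (((1 IMPLIES 1) OR (1 XOR 1)) OR ((1 AND NOT 1) IMPLIES (1 XOR NOT 1))) -> 1
Full result column, 4 rows per line (P1,P2 fixed per line; P3,P4 runs 00..11 left to right):
  rows 0-3 [P1,P2=00]: 1111  = hex F
  rows 4-7 [P1,P2=01]: 1111  = hex F
  rows 8-11 [P1,P2=10]: 1111  = hex F
  rows 12-15 [P1,P2=11]: 1111  = hex F
Output column (row 0 .. row 15) = 1111111111111111
Output column grouped in 4s = 1111 1111 1111 1111 = 0xFFFF
Convert to decimal digit by digit (value = value*16 + digit):
  F -> 15
  15*16 + 15 (F) = 255
  255*16 + 15 (F) = 4095
  4095*16 + 15 (F) = 65535
Decimal = 65535

65535


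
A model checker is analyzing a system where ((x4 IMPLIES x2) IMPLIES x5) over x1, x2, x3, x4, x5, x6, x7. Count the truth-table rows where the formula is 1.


Formula: ((x4 IMPLIES x2) IMPLIES x5) over 7 vars (128 rows)
Evaluate each row (x1, x2, x3, x4, x5, x6, x7 as bits, MSB first):
  row 0 [0000000]: ((0 IMPLIES 0) IMPLIES 0) -> 0
  row 1 [0000001]: ((0 IMPLIES 0) IMPLIES 0) -> 0
  row 2 [0000010]: ((0 IMPLIES 0) IMPLIES 0) -> 0
  row 3 [0000011]: ((0 IMPLIES 0) IMPLIES 0) -> 0
  row 4 [0000100]: ((0 IMPLIES 0) IMPLIES 1) -> 1
  (every remaining row is evaluated the same way; all 128 results are listed next)
Full result column, 8 rows per line (x1,x2,x3,x4 fixed per line; x5,x6,x7 runs 000..111 left to right):
  rows 0-7 [x1,x2,x3,x4=0000]: 00001111  (ones: 4)
  rows 8-15 [x1,x2,x3,x4=0001]: 11111111  (ones: 8)
  rows 16-23 [x1,x2,x3,x4=0010]: 00001111  (ones: 4)
  rows 24-31 [x1,x2,x3,x4=0011]: 11111111  (ones: 8)
  rows 32-39 [x1,x2,x3,x4=0100]: 00001111  (ones: 4)
  rows 40-47 [x1,x2,x3,x4=0101]: 00001111  (ones: 4)
  rows 48-55 [x1,x2,x3,x4=0110]: 00001111  (ones: 4)
  rows 56-63 [x1,x2,x3,x4=0111]: 00001111  (ones: 4)
  rows 64-71 [x1,x2,x3,x4=1000]: 00001111  (ones: 4)
  rows 72-79 [x1,x2,x3,x4=1001]: 11111111  (ones: 8)
  rows 80-87 [x1,x2,x3,x4=1010]: 00001111  (ones: 4)
  rows 88-95 [x1,x2,x3,x4=1011]: 11111111  (ones: 8)
  rows 96-103 [x1,x2,x3,x4=1100]: 00001111  (ones: 4)
  rows 104-111 [x1,x2,x3,x4=1101]: 00001111  (ones: 4)
  rows 112-119 [x1,x2,x3,x4=1110]: 00001111  (ones: 4)
  rows 120-127 [x1,x2,x3,x4=1111]: 00001111  (ones: 4)
Count of 1-rows = 4+8+4+8+4+4+4+4+4+8+4+8+4+4+4+4 = 80

80


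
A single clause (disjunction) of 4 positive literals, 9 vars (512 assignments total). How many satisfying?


Step 1: Total=2^9=512
Step 2: Unsat when all 4 false: 2^5=32
Step 3: Sat=512-32=480

480


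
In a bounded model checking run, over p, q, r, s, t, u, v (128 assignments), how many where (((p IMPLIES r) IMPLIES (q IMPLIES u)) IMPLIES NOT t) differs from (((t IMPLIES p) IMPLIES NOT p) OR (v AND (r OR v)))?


F1 = (((p IMPLIES r) IMPLIES (q IMPLIES u)) IMPLIES NOT t)
F2 = (((t IMPLIES p) IMPLIES NOT p) OR (v AND (r OR v)))
Evaluate both on each of 128 rows (bits = p,q,r,s,t,u,v):
  row 0 [0000000]: F1=1 F2=1 -> 0
  row 1 [0000001]: F1=1 F2=1 -> 0
  row 2 [0000010]: F1=1 F2=1 -> 0
  row 3 [0000011]: F1=1 F2=1 -> 0
  row 4 [0000100]: F1=0 F2=1 (differ) -> 1
  (every remaining row is evaluated the same way; all 128 results are listed next)
Full result column, 8 rows per line (p,q,r,s fixed per line; t,u,v runs 000..111 left to right):
  rows 0-7 [p,q,r,s=0000]: 00001111  (ones: 4)
  rows 8-15 [p,q,r,s=0001]: 00001111  (ones: 4)
  rows 16-23 [p,q,r,s=0010]: 00001111  (ones: 4)
  rows 24-31 [p,q,r,s=0011]: 00001111  (ones: 4)
  rows 32-39 [p,q,r,s=0100]: 00000011  (ones: 2)
  rows 40-47 [p,q,r,s=0101]: 00000011  (ones: 2)
  rows 48-55 [p,q,r,s=0110]: 00000011  (ones: 2)
  rows 56-63 [p,q,r,s=0111]: 00000011  (ones: 2)
  rows 64-71 [p,q,r,s=1000]: 10100101  (ones: 4)
  rows 72-79 [p,q,r,s=1001]: 10100101  (ones: 4)
  rows 80-87 [p,q,r,s=1010]: 10100101  (ones: 4)
  rows 88-95 [p,q,r,s=1011]: 10100101  (ones: 4)
  rows 96-103 [p,q,r,s=1100]: 10100101  (ones: 4)
  rows 104-111 [p,q,r,s=1101]: 10100101  (ones: 4)
  rows 112-119 [p,q,r,s=1110]: 10101001  (ones: 4)
  rows 120-127 [p,q,r,s=1111]: 10101001  (ones: 4)
Disagreements = 4+4+4+4+2+2+2+2+4+4+4+4+4+4+4+4 = 56

56


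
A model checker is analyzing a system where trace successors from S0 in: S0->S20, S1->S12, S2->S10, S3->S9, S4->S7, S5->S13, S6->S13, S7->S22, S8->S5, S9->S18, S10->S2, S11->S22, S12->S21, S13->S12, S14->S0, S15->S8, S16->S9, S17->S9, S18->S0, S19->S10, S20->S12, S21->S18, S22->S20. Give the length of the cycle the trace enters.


Trace from S0 until a state repeats:
  S0 -> S20 -> S12 -> S21 -> S18 -> S0
S0 first seen at step 0, revisited at step 5.
Cycle length = 5 - 0 = 5

5


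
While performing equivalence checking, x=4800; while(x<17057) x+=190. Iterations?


Step 1: x goes from 4800 toward 17057 by 190; the body runs while x<17057, so iterations = ceil((bound-start)/step)
Step 2: Distance=12257
Step 3: ceil(12257/190)=65

65


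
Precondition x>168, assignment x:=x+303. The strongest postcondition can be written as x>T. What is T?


Formula: sp(P, x:=E) = exists old_x. (x = E[old_x/x]) AND P[old_x/x] (old_x is the value of x before the assignment; eliminate old_x by solving x = E[old_x/x] for old_x)
Step 1: Precondition P: x>168, i.e. old_x > 168
Step 2: Assignment gives x = old_x + 303, so old_x = x - 303
Step 3: Substitute into P: x - 303 > 168
Step 4: Simplify: x > 168+303 = 471

471


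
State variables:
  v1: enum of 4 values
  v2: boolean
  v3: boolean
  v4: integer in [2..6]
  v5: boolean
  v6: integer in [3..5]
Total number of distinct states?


State space = product of domain sizes of all variables.
Domain sizes:
  v1 (enum of 4 values): 4
  v2 (boolean): 2
  v3 (boolean): 2
  v4 (integer in [2..6]): 5
  v5 (boolean): 2
  v6 (integer in [3..5]): 3
Product = 4 * 2 * 2 * 5 * 2 * 3 = 480

480
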